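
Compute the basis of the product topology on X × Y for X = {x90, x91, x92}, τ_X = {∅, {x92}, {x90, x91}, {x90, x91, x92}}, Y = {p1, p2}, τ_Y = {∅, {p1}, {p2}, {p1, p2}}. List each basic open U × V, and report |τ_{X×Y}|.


Basis B = {∅ × ∅, {x92} × {p1}, {x92} × {p2}, {x90, x91} × {p1}, {x90, x91} × {p2}, {x92} × {p1, p2}, {x90, x91, x92} × {p1}, {x90, x91, x92} × {p2}, {x90, x91} × {p1, p2}, {x90, x91, x92} × {p1, p2}}; |τ_{X×Y}| = 16.

Enumerate products U × V with U ∈ τ_X, V ∈ τ_Y (deduplicated):
  ∅ × ∅ = {} (∅)
  {x92} × {p1} = {(x92,p1)}
  {x92} × {p2} = {(x92,p2)}
  {x90, x91} × {p1} = {(x90,p1), (x91,p1)}
  {x90, x91} × {p2} = {(x90,p2), (x91,p2)}
  {x92} × {p1, p2} = {(x92,p1), (x92,p2)}
  {x90, x91, x92} × {p1} = {(x90,p1), (x91,p1), (x92,p1)}
  {x90, x91, x92} × {p2} = {(x90,p2), (x91,p2), (x92,p2)}
  {x90, x91} × {p1, p2} = {(x90,p1), (x90,p2), (x91,p1), (x91,p2)}
  {x90, x91, x92} × {p1, p2} = {(x90,p1), (x90,p2), (x91,p1), (x91,p2), (x92,p1), (x92,p2)}
These 10 distinct sets form the basis B.
Close under arbitrary unions to get τ_{X×Y}; counting gives |τ_{X×Y}| = 16.


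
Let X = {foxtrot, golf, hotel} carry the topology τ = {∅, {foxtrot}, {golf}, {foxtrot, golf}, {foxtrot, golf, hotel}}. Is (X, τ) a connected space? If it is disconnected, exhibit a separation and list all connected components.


(X, τ) is connected.

Find clopen sets (U ∈ τ with X ∖ U ∈ τ):
  U = ∅, X ∖ U = {foxtrot, golf, hotel} — both open, so U is clopen.
  U = {foxtrot, golf, hotel}, X ∖ U = ∅ — both open, so U is clopen.
Only trivial clopens (∅ and X) exist, so (X, τ) is connected.
Compute connected components by grouping points that agree on all clopens:
  component: {foxtrot, golf, hotel}


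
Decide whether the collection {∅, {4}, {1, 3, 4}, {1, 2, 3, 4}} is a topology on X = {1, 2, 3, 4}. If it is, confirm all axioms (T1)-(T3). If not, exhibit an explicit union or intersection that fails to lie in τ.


τ IS a topology on X.

Axiom (T1): ∅ ∈ τ? Yes; X ∈ τ? Yes.
Axiom (T2/T3): check pairwise unions and intersections of members of τ.
All pairwise intersections and unions checked — each lies in τ. Therefore τ satisfies (T1), (T2), (T3): it IS a topology on X.


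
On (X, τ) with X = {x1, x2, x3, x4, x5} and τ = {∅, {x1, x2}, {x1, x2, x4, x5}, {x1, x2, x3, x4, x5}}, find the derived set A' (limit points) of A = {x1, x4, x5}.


A' = {x2, x3, x4, x5}

For each x ∈ X, list the open sets U ∈ τ with x ∈ U, then check whether U ∩ (A ∖ {x}) ≠ ∅ for every such U.
  x = x1: open {x1, x2} ∋ x has {x1, x2} ∩ (A ∖ {x1}) = ∅, so x is NOT a limit point.
  x = x2: opens ∋ x are {x1, x2}, {x1, x2, x4, x5}, {x1, x2, x3, x4, x5}; each meets A ∖ {x2}, so x IS a limit point.
  x = x3: opens ∋ x are {x1, x2, x3, x4, x5}; each meets A ∖ {x3}, so x IS a limit point.
  x = x4: opens ∋ x are {x1, x2, x4, x5}, {x1, x2, x3, x4, x5}; each meets A ∖ {x4}, so x IS a limit point.
  x = x5: opens ∋ x are {x1, x2, x4, x5}, {x1, x2, x3, x4, x5}; each meets A ∖ {x5}, so x IS a limit point.
Collecting: A' = {x2, x3, x4, x5}.


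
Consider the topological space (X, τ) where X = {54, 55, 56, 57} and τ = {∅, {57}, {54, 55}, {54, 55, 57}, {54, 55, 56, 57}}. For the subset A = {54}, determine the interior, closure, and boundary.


int(A) = ∅, cl(A) = {54, 55, 56}, ∂A = {54, 55, 56}.

Closed sets in (X, τ) are complements of opens:
  closed(X, τ) = {∅, {56}, {56, 57}, {54, 55, 56}, {54, 55, 56, 57}}.
int(A) = ⋃ {U ∈ τ : U ⊆ A}. Opens contained in A: ∅.
Taking the union of these: int(A) = ∅.
cl(A) = ⋂ {C closed : A ⊆ C}. Closed sets containing A: {54, 55, 56}, {54, 55, 56, 57}.
Intersecting these: cl(A) = {54, 55, 56}.
∂A = cl(A) ∖ int(A) = {54, 55, 56} ∖ ∅ = {54, 55, 56}.


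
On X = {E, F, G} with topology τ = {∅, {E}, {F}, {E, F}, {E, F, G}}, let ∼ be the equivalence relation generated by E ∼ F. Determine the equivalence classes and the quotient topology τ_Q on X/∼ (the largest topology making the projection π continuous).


X/∼ = {[E=F], [G]}; |τ_Q| = 3.

Equivalence classes: [E=F], [G].
Quotient map π: X → X/∼ sends E ↦ [E=F], F ↦ [E=F], G ↦ [G].
For each subset V ⊆ X/∼, compute π^{-1}(V) ⊆ X and check whether π^{-1}(V) ∈ τ. V is open in τ_Q iff π^{-1}(V) ∈ τ.
  V = {}: π^{-1}(V) = ∅ ∈ τ ✓.
  V = {[E=F]}: π^{-1}(V) = {E, F} ∈ τ ✓.
  V = {[G]}: π^{-1}(V) = {G} ∉ τ ✗.
  V = {[E=F], [G]}: π^{-1}(V) = {E, F, G} ∈ τ ✓.
Open sets in the quotient: τ_Q = {{}, {[E=F]}, {[E=F], [G]}} (3 elements).


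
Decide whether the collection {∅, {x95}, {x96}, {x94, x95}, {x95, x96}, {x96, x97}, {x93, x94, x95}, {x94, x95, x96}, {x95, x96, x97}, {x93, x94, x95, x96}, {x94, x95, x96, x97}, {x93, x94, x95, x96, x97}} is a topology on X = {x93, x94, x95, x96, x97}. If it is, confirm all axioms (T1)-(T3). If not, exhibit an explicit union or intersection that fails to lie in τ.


τ IS a topology on X.

Axiom (T1): ∅ ∈ τ? Yes; X ∈ τ? Yes.
Axiom (T2/T3): check pairwise unions and intersections of members of τ.
All pairwise intersections and unions checked — each lies in τ. Therefore τ satisfies (T1), (T2), (T3): it IS a topology on X.


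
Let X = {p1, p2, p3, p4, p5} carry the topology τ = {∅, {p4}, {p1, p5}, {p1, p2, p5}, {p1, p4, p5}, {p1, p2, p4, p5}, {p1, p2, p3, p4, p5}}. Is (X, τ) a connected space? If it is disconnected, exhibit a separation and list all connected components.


(X, τ) is connected.

Find clopen sets (U ∈ τ with X ∖ U ∈ τ):
  U = ∅, X ∖ U = {p1, p2, p3, p4, p5} — both open, so U is clopen.
  U = {p1, p2, p3, p4, p5}, X ∖ U = ∅ — both open, so U is clopen.
Only trivial clopens (∅ and X) exist, so (X, τ) is connected.
Compute connected components by grouping points that agree on all clopens:
  component: {p1, p2, p3, p4, p5}


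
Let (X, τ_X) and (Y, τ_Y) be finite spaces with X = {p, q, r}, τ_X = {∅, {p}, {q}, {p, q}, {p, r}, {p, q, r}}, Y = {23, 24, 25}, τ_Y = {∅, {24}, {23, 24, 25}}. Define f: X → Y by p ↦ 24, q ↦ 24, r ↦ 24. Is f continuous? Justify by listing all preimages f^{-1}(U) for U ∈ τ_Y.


f IS continuous.

Compute f^{-1}(U) for each U ∈ τ_Y:
  U = ∅: f^{-1}(U) = ∅ ∈ τ_X ✓.
  U = {24}: f^{-1}(U) = {p, q, r} ∈ τ_X ✓.
  U = {23, 24, 25}: f^{-1}(U) = {p, q, r} ∈ τ_X ✓.
Every preimage lies in τ_X, so f IS continuous.


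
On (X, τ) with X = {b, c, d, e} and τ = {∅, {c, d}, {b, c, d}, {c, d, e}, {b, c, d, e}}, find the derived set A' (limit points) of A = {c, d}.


A' = {b, c, d, e}

For each x ∈ X, list the open sets U ∈ τ with x ∈ U, then check whether U ∩ (A ∖ {x}) ≠ ∅ for every such U.
  x = b: opens ∋ x are {b, c, d}, {b, c, d, e}; each meets A ∖ {b}, so x IS a limit point.
  x = c: opens ∋ x are {c, d}, {b, c, d}, {c, d, e}, {b, c, d, e}; each meets A ∖ {c}, so x IS a limit point.
  x = d: opens ∋ x are {c, d}, {b, c, d}, {c, d, e}, {b, c, d, e}; each meets A ∖ {d}, so x IS a limit point.
  x = e: opens ∋ x are {c, d, e}, {b, c, d, e}; each meets A ∖ {e}, so x IS a limit point.
Collecting: A' = {b, c, d, e}.


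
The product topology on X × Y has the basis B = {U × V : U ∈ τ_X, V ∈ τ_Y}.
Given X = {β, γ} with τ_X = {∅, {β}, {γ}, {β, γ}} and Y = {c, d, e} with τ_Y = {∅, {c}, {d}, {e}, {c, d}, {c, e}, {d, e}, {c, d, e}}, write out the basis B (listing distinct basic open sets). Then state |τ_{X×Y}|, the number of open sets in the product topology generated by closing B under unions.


Basis B = {∅ × ∅, {β} × {c}, {β} × {d}, {β} × {e}, {γ} × {c}, {γ} × {d}, {γ} × {e}, {β} × {c, d}, {β} × {c, e}, {β, γ} × {c}, {β} × {d, e}, {β, γ} × {d}, {β, γ} × {e}, {γ} × {c, d}, {γ} × {c, e}, {γ} × {d, e}, {β} × {c, d, e}, {γ} × {c, d, e}, {β, γ} × {c, d}, {β, γ} × {c, e}, {β, γ} × {d, e}, {β, γ} × {c, d, e}}; |τ_{X×Y}| = 64.

Enumerate products U × V with U ∈ τ_X, V ∈ τ_Y (deduplicated):
  ∅ × ∅ = {} (∅)
  {β} × {c} = {(β,c)}
  {β} × {d} = {(β,d)}
  {β} × {e} = {(β,e)}
  {γ} × {c} = {(γ,c)}
  {γ} × {d} = {(γ,d)}
  {γ} × {e} = {(γ,e)}
  {β} × {c, d} = {(β,c), (β,d)}
  {β} × {c, e} = {(β,c), (β,e)}
  {β, γ} × {c} = {(β,c), (γ,c)}
  {β} × {d, e} = {(β,d), (β,e)}
  {β, γ} × {d} = {(β,d), (γ,d)}
  {β, γ} × {e} = {(β,e), (γ,e)}
  {γ} × {c, d} = {(γ,c), (γ,d)}
  {γ} × {c, e} = {(γ,c), (γ,e)}
  {γ} × {d, e} = {(γ,d), (γ,e)}
  {β} × {c, d, e} = {(β,c), (β,d), (β,e)}
  {γ} × {c, d, e} = {(γ,c), (γ,d), (γ,e)}
  {β, γ} × {c, d} = {(β,c), (β,d), (γ,c), (γ,d)}
  {β, γ} × {c, e} = {(β,c), (β,e), (γ,c), (γ,e)}
  {β, γ} × {d, e} = {(β,d), (β,e), (γ,d), (γ,e)}
  {β, γ} × {c, d, e} = {(β,c), (β,d), (β,e), (γ,c), (γ,d), (γ,e)}
These 22 distinct sets form the basis B.
Close under arbitrary unions to get τ_{X×Y}; counting gives |τ_{X×Y}| = 64.


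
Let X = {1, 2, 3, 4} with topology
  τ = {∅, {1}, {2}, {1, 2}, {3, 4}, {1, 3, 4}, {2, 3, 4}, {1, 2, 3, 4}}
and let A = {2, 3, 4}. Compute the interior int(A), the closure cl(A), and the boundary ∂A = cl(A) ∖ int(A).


int(A) = {2, 3, 4}, cl(A) = {2, 3, 4}, ∂A = ∅.

Closed sets in (X, τ) are complements of opens:
  closed(X, τ) = {∅, {1}, {2}, {1, 2}, {3, 4}, {1, 3, 4}, {2, 3, 4}, {1, 2, 3, 4}}.
int(A) = ⋃ {U ∈ τ : U ⊆ A}. Opens contained in A: ∅, {2}, {3, 4}, {2, 3, 4}.
Taking the union of these: int(A) = {2, 3, 4}.
cl(A) = ⋂ {C closed : A ⊆ C}. Closed sets containing A: {2, 3, 4}, {1, 2, 3, 4}.
Intersecting these: cl(A) = {2, 3, 4}.
∂A = cl(A) ∖ int(A) = {2, 3, 4} ∖ {2, 3, 4} = ∅.


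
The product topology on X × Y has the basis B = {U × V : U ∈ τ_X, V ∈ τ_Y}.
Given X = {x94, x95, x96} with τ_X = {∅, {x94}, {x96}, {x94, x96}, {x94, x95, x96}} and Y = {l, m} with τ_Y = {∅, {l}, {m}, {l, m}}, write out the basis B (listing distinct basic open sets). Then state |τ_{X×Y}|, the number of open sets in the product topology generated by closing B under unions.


Basis B = {∅ × ∅, {x94} × {l}, {x94} × {m}, {x96} × {l}, {x96} × {m}, {x94} × {l, m}, {x94, x96} × {l}, {x94, x96} × {m}, {x96} × {l, m}, {x94, x95, x96} × {l}, {x94, x95, x96} × {m}, {x94, x96} × {l, m}, {x94, x95, x96} × {l, m}}; |τ_{X×Y}| = 25.

Enumerate products U × V with U ∈ τ_X, V ∈ τ_Y (deduplicated):
  ∅ × ∅ = {} (∅)
  {x94} × {l} = {(x94,l)}
  {x94} × {m} = {(x94,m)}
  {x96} × {l} = {(x96,l)}
  {x96} × {m} = {(x96,m)}
  {x94} × {l, m} = {(x94,l), (x94,m)}
  {x94, x96} × {l} = {(x94,l), (x96,l)}
  {x94, x96} × {m} = {(x94,m), (x96,m)}
  {x96} × {l, m} = {(x96,l), (x96,m)}
  {x94, x95, x96} × {l} = {(x94,l), (x95,l), (x96,l)}
  {x94, x95, x96} × {m} = {(x94,m), (x95,m), (x96,m)}
  {x94, x96} × {l, m} = {(x94,l), (x94,m), (x96,l), (x96,m)}
  {x94, x95, x96} × {l, m} = {(x94,l), (x94,m), (x95,l), (x95,m), (x96,l), (x96,m)}
These 13 distinct sets form the basis B.
Close under arbitrary unions to get τ_{X×Y}; counting gives |τ_{X×Y}| = 25.


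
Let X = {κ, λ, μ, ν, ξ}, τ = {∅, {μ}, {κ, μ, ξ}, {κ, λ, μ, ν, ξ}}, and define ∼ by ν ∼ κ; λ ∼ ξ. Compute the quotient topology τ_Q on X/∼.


X/∼ = {[κ=ν], [λ=ξ], [μ]}; |τ_Q| = 3.

Equivalence classes: [κ=ν], [λ=ξ], [μ].
Quotient map π: X → X/∼ sends κ ↦ [κ=ν], λ ↦ [λ=ξ], μ ↦ [μ], ν ↦ [κ=ν], ξ ↦ [λ=ξ].
For each subset V ⊆ X/∼, compute π^{-1}(V) ⊆ X and check whether π^{-1}(V) ∈ τ. V is open in τ_Q iff π^{-1}(V) ∈ τ.
  V = {}: π^{-1}(V) = ∅ ∈ τ ✓.
  V = {[κ=ν]}: π^{-1}(V) = {κ, ν} ∉ τ ✗.
  V = {[λ=ξ]}: π^{-1}(V) = {λ, ξ} ∉ τ ✗.
  V = {[κ=ν], [λ=ξ]}: π^{-1}(V) = {κ, λ, ν, ξ} ∉ τ ✗.
  V = {[μ]}: π^{-1}(V) = {μ} ∈ τ ✓.
  V = {[κ=ν], [μ]}: π^{-1}(V) = {κ, μ, ν} ∉ τ ✗.
  V = {[λ=ξ], [μ]}: π^{-1}(V) = {λ, μ, ξ} ∉ τ ✗.
  V = {[κ=ν], [λ=ξ], [μ]}: π^{-1}(V) = {κ, λ, μ, ν, ξ} ∈ τ ✓.
Open sets in the quotient: τ_Q = {{}, {[μ]}, {[κ=ν], [λ=ξ], [μ]}} (3 elements).


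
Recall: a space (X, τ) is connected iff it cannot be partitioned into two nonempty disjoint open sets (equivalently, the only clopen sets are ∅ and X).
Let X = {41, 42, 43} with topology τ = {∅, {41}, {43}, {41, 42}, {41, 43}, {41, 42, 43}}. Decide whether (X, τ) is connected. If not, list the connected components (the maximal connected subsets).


(X, τ) is disconnected; components = [{43}, {41, 42}].

Find clopen sets (U ∈ τ with X ∖ U ∈ τ):
  U = ∅, X ∖ U = {41, 42, 43} — both open, so U is clopen.
  U = {43}, X ∖ U = {41, 42} — both open, so U is clopen.
  U = {41, 42}, X ∖ U = {43} — both open, so U is clopen.
  U = {41, 42, 43}, X ∖ U = ∅ — both open, so U is clopen.
Nontrivial clopen(s) exist: e.g. {43}. So (X, τ) is disconnected.
Compute connected components by grouping points that agree on all clopens:
  component: {43}
  component: {41, 42}


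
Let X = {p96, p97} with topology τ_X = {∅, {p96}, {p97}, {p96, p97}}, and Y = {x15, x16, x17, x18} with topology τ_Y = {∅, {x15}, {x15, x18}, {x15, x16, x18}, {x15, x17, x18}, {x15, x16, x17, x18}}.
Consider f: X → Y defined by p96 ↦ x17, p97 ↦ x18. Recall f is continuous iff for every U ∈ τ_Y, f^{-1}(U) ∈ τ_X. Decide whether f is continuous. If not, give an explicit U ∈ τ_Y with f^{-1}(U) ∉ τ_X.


f IS continuous.

Compute f^{-1}(U) for each U ∈ τ_Y:
  U = ∅: f^{-1}(U) = ∅ ∈ τ_X ✓.
  U = {x15}: f^{-1}(U) = ∅ ∈ τ_X ✓.
  U = {x15, x18}: f^{-1}(U) = {p97} ∈ τ_X ✓.
  U = {x15, x16, x18}: f^{-1}(U) = {p97} ∈ τ_X ✓.
  U = {x15, x17, x18}: f^{-1}(U) = {p96, p97} ∈ τ_X ✓.
  U = {x15, x16, x17, x18}: f^{-1}(U) = {p96, p97} ∈ τ_X ✓.
Every preimage lies in τ_X, so f IS continuous.


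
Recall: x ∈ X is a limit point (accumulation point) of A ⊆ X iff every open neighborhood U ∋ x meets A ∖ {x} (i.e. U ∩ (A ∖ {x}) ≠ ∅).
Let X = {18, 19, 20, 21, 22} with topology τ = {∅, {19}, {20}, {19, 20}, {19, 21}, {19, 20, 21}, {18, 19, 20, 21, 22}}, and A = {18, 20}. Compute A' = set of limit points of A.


A' = {18, 22}

For each x ∈ X, list the open sets U ∈ τ with x ∈ U, then check whether U ∩ (A ∖ {x}) ≠ ∅ for every such U.
  x = 18: opens ∋ x are {18, 19, 20, 21, 22}; each meets A ∖ {18}, so x IS a limit point.
  x = 19: open {19} ∋ x has {19} ∩ (A ∖ {19}) = ∅, so x is NOT a limit point.
  x = 20: open {20} ∋ x has {20} ∩ (A ∖ {20}) = ∅, so x is NOT a limit point.
  x = 21: open {19, 21} ∋ x has {19, 21} ∩ (A ∖ {21}) = ∅, so x is NOT a limit point.
  x = 22: opens ∋ x are {18, 19, 20, 21, 22}; each meets A ∖ {22}, so x IS a limit point.
Collecting: A' = {18, 22}.


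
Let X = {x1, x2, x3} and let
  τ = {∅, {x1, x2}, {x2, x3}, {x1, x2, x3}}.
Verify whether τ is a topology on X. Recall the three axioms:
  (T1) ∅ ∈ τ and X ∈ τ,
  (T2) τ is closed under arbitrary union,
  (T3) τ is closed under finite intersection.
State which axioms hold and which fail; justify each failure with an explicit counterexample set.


τ is NOT a topology on X.

Axiom (T1): ∅ ∈ τ? Yes; X ∈ τ? Yes.
Axiom (T2/T3): check pairwise unions and intersections of members of τ.
Counterexample for (T3): {x1, x2} ∩ {x2, x3} = {x2} ∉ τ. Therefore τ is NOT a topology.


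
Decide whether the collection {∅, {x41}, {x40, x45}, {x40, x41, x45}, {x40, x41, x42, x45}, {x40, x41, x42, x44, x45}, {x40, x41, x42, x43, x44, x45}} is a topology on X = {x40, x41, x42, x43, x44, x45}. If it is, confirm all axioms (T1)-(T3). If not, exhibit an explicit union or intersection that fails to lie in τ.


τ IS a topology on X.

Axiom (T1): ∅ ∈ τ? Yes; X ∈ τ? Yes.
Axiom (T2/T3): check pairwise unions and intersections of members of τ.
All pairwise intersections and unions checked — each lies in τ. Therefore τ satisfies (T1), (T2), (T3): it IS a topology on X.


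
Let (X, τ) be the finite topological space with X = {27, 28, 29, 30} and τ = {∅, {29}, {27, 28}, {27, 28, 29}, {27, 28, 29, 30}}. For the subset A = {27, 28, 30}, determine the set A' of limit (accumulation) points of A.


A' = {27, 28, 30}

For each x ∈ X, list the open sets U ∈ τ with x ∈ U, then check whether U ∩ (A ∖ {x}) ≠ ∅ for every such U.
  x = 27: opens ∋ x are {27, 28}, {27, 28, 29}, {27, 28, 29, 30}; each meets A ∖ {27}, so x IS a limit point.
  x = 28: opens ∋ x are {27, 28}, {27, 28, 29}, {27, 28, 29, 30}; each meets A ∖ {28}, so x IS a limit point.
  x = 29: open {29} ∋ x has {29} ∩ (A ∖ {29}) = ∅, so x is NOT a limit point.
  x = 30: opens ∋ x are {27, 28, 29, 30}; each meets A ∖ {30}, so x IS a limit point.
Collecting: A' = {27, 28, 30}.


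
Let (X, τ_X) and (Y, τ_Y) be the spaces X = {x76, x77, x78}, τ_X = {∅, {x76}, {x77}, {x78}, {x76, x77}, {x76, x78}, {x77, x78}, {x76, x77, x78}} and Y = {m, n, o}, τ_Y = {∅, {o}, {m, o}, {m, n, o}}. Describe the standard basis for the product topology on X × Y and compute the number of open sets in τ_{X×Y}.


Basis B = {∅ × ∅, {x76} × {o}, {x77} × {o}, {x78} × {o}, {x76} × {m, o}, {x76, x77} × {o}, {x76, x78} × {o}, {x77} × {m, o}, {x77, x78} × {o}, {x78} × {m, o}, {x76} × {m, n, o}, {x76, x77, x78} × {o}, {x77} × {m, n, o}, {x78} × {m, n, o}, {x76, x77} × {m, o}, {x76, x78} × {m, o}, {x77, x78} × {m, o}, {x76, x77} × {m, n, o}, {x76, x78} × {m, n, o}, {x76, x77, x78} × {m, o}, {x77, x78} × {m, n, o}, {x76, x77, x78} × {m, n, o}}; |τ_{X×Y}| = 64.

Enumerate products U × V with U ∈ τ_X, V ∈ τ_Y (deduplicated):
  ∅ × ∅ = {} (∅)
  {x76} × {o} = {(x76,o)}
  {x77} × {o} = {(x77,o)}
  {x78} × {o} = {(x78,o)}
  {x76} × {m, o} = {(x76,m), (x76,o)}
  {x76, x77} × {o} = {(x76,o), (x77,o)}
  {x76, x78} × {o} = {(x76,o), (x78,o)}
  {x77} × {m, o} = {(x77,m), (x77,o)}
  {x77, x78} × {o} = {(x77,o), (x78,o)}
  {x78} × {m, o} = {(x78,m), (x78,o)}
  {x76} × {m, n, o} = {(x76,m), (x76,n), (x76,o)}
  {x76, x77, x78} × {o} = {(x76,o), (x77,o), (x78,o)}
  {x77} × {m, n, o} = {(x77,m), (x77,n), (x77,o)}
  {x78} × {m, n, o} = {(x78,m), (x78,n), (x78,o)}
  {x76, x77} × {m, o} = {(x76,m), (x76,o), (x77,m), (x77,o)}
  {x76, x78} × {m, o} = {(x76,m), (x76,o), (x78,m), (x78,o)}
  {x77, x78} × {m, o} = {(x77,m), (x77,o), (x78,m), (x78,o)}
  {x76, x77} × {m, n, o} = {(x76,m), (x76,n), (x76,o), (x77,m), (x77,n), (x77,o)}
  {x76, x78} × {m, n, o} = {(x76,m), (x76,n), (x76,o), (x78,m), (x78,n), (x78,o)}
  {x76, x77, x78} × {m, o} = {(x76,m), (x76,o), (x77,m), (x77,o), (x78,m), (x78,o)}
  {x77, x78} × {m, n, o} = {(x77,m), (x77,n), (x77,o), (x78,m), (x78,n), (x78,o)}
  {x76, x77, x78} × {m, n, o} = {(x76,m), (x76,n), (x76,o), (x77,m), (x77,n), (x77,o), (x78,m), (x78,n), (x78,o)}
These 22 distinct sets form the basis B.
Close under arbitrary unions to get τ_{X×Y}; counting gives |τ_{X×Y}| = 64.


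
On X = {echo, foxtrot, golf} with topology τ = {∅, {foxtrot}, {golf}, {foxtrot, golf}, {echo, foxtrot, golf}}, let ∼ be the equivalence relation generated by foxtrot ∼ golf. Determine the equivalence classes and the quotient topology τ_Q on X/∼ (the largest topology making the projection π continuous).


X/∼ = {[echo], [foxtrot=golf]}; |τ_Q| = 3.

Equivalence classes: [echo], [foxtrot=golf].
Quotient map π: X → X/∼ sends echo ↦ [echo], foxtrot ↦ [foxtrot=golf], golf ↦ [foxtrot=golf].
For each subset V ⊆ X/∼, compute π^{-1}(V) ⊆ X and check whether π^{-1}(V) ∈ τ. V is open in τ_Q iff π^{-1}(V) ∈ τ.
  V = {}: π^{-1}(V) = ∅ ∈ τ ✓.
  V = {[echo]}: π^{-1}(V) = {echo} ∉ τ ✗.
  V = {[foxtrot=golf]}: π^{-1}(V) = {foxtrot, golf} ∈ τ ✓.
  V = {[echo], [foxtrot=golf]}: π^{-1}(V) = {echo, foxtrot, golf} ∈ τ ✓.
Open sets in the quotient: τ_Q = {{}, {[foxtrot=golf]}, {[echo], [foxtrot=golf]}} (3 elements).


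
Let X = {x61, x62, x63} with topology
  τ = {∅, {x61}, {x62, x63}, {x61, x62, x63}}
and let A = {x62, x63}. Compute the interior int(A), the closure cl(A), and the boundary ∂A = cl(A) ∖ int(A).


int(A) = {x62, x63}, cl(A) = {x62, x63}, ∂A = ∅.

Closed sets in (X, τ) are complements of opens:
  closed(X, τ) = {∅, {x61}, {x62, x63}, {x61, x62, x63}}.
int(A) = ⋃ {U ∈ τ : U ⊆ A}. Opens contained in A: ∅, {x62, x63}.
Taking the union of these: int(A) = {x62, x63}.
cl(A) = ⋂ {C closed : A ⊆ C}. Closed sets containing A: {x62, x63}, {x61, x62, x63}.
Intersecting these: cl(A) = {x62, x63}.
∂A = cl(A) ∖ int(A) = {x62, x63} ∖ {x62, x63} = ∅.


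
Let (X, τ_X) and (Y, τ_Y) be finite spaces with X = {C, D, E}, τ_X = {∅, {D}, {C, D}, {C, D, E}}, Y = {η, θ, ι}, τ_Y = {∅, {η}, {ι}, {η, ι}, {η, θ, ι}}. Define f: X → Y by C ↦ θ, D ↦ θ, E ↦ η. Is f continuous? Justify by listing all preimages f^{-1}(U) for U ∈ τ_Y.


f is NOT continuous.

Compute f^{-1}(U) for each U ∈ τ_Y:
  U = ∅: f^{-1}(U) = ∅ ∈ τ_X ✓.
  U = {η}: f^{-1}(U) = {E} ∉ τ_X ✗.
  U = {ι}: f^{-1}(U) = ∅ ∈ τ_X ✓.
  U = {η, ι}: f^{-1}(U) = {E} ∉ τ_X ✗.
  U = {η, θ, ι}: f^{-1}(U) = {C, D, E} ∈ τ_X ✓.
Found U = {η} with f^{-1}(U) = {E} not in τ_X. Therefore f is NOT continuous.


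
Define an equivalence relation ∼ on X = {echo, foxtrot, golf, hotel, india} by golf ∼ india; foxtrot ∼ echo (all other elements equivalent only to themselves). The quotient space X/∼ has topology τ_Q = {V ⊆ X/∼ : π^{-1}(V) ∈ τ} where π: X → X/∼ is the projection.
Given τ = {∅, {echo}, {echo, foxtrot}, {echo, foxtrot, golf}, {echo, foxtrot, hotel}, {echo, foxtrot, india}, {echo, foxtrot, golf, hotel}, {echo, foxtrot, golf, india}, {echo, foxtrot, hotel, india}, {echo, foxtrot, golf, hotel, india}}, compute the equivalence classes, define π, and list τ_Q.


X/∼ = {[echo=foxtrot], [golf=india], [hotel]}; |τ_Q| = 5.

Equivalence classes: [echo=foxtrot], [golf=india], [hotel].
Quotient map π: X → X/∼ sends echo ↦ [echo=foxtrot], foxtrot ↦ [echo=foxtrot], golf ↦ [golf=india], hotel ↦ [hotel], india ↦ [golf=india].
For each subset V ⊆ X/∼, compute π^{-1}(V) ⊆ X and check whether π^{-1}(V) ∈ τ. V is open in τ_Q iff π^{-1}(V) ∈ τ.
  V = {}: π^{-1}(V) = ∅ ∈ τ ✓.
  V = {[echo=foxtrot]}: π^{-1}(V) = {echo, foxtrot} ∈ τ ✓.
  V = {[golf=india]}: π^{-1}(V) = {golf, india} ∉ τ ✗.
  V = {[echo=foxtrot], [golf=india]}: π^{-1}(V) = {echo, foxtrot, golf, india} ∈ τ ✓.
  V = {[hotel]}: π^{-1}(V) = {hotel} ∉ τ ✗.
  V = {[echo=foxtrot], [hotel]}: π^{-1}(V) = {echo, foxtrot, hotel} ∈ τ ✓.
  V = {[golf=india], [hotel]}: π^{-1}(V) = {golf, hotel, india} ∉ τ ✗.
  V = {[echo=foxtrot], [golf=india], [hotel]}: π^{-1}(V) = {echo, foxtrot, golf, hotel, india} ∈ τ ✓.
Open sets in the quotient: τ_Q = {{}, {[echo=foxtrot]}, {[echo=foxtrot], [golf=india]}, {[echo=foxtrot], [hotel]}, {[echo=foxtrot], [golf=india], [hotel]}} (5 elements).


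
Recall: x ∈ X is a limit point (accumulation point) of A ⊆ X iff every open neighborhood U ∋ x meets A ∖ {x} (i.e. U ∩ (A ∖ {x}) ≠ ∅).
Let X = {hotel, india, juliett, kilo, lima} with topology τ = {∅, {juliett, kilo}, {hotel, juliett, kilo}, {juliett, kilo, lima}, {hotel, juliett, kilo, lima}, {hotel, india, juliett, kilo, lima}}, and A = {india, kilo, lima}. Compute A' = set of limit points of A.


A' = {hotel, india, juliett, lima}

For each x ∈ X, list the open sets U ∈ τ with x ∈ U, then check whether U ∩ (A ∖ {x}) ≠ ∅ for every such U.
  x = hotel: opens ∋ x are {hotel, juliett, kilo}, {hotel, juliett, kilo, lima}, {hotel, india, juliett, kilo, lima}; each meets A ∖ {hotel}, so x IS a limit point.
  x = india: opens ∋ x are {hotel, india, juliett, kilo, lima}; each meets A ∖ {india}, so x IS a limit point.
  x = juliett: opens ∋ x are {juliett, kilo}, {hotel, juliett, kilo}, {juliett, kilo, lima}, {hotel, juliett, kilo, lima}, {hotel, india, juliett, kilo, lima}; each meets A ∖ {juliett}, so x IS a limit point.
  x = kilo: open {juliett, kilo} ∋ x has {juliett, kilo} ∩ (A ∖ {kilo}) = ∅, so x is NOT a limit point.
  x = lima: opens ∋ x are {juliett, kilo, lima}, {hotel, juliett, kilo, lima}, {hotel, india, juliett, kilo, lima}; each meets A ∖ {lima}, so x IS a limit point.
Collecting: A' = {hotel, india, juliett, lima}.


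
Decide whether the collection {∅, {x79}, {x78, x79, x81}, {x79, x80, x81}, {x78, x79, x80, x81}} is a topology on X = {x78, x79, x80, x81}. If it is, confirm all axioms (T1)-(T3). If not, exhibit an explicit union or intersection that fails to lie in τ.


τ is NOT a topology on X.

Axiom (T1): ∅ ∈ τ? Yes; X ∈ τ? Yes.
Axiom (T2/T3): check pairwise unions and intersections of members of τ.
Counterexample for (T3): {x78, x79, x81} ∩ {x79, x80, x81} = {x79, x81} ∉ τ. Therefore τ is NOT a topology.


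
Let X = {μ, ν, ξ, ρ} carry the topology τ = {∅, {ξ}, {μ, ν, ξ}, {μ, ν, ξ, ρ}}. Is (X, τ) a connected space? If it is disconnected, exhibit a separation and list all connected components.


(X, τ) is connected.

Find clopen sets (U ∈ τ with X ∖ U ∈ τ):
  U = ∅, X ∖ U = {μ, ν, ξ, ρ} — both open, so U is clopen.
  U = {μ, ν, ξ, ρ}, X ∖ U = ∅ — both open, so U is clopen.
Only trivial clopens (∅ and X) exist, so (X, τ) is connected.
Compute connected components by grouping points that agree on all clopens:
  component: {μ, ν, ξ, ρ}


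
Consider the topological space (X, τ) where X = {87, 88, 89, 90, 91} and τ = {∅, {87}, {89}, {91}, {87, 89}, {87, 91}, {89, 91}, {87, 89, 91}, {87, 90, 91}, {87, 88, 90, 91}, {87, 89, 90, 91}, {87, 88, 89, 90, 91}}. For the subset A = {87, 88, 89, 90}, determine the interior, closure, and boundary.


int(A) = {87, 89}, cl(A) = {87, 88, 89, 90}, ∂A = {88, 90}.

Closed sets in (X, τ) are complements of opens:
  closed(X, τ) = {∅, {88}, {89}, {88, 89}, {88, 90}, {87, 88, 90}, {88, 89, 90}, {88, 90, 91}, {87, 88, 89, 90}, {87, 88, 90, 91}, {88, 89, 90, 91}, {87, 88, 89, 90, 91}}.
int(A) = ⋃ {U ∈ τ : U ⊆ A}. Opens contained in A: ∅, {87}, {89}, {87, 89}.
Taking the union of these: int(A) = {87, 89}.
cl(A) = ⋂ {C closed : A ⊆ C}. Closed sets containing A: {87, 88, 89, 90}, {87, 88, 89, 90, 91}.
Intersecting these: cl(A) = {87, 88, 89, 90}.
∂A = cl(A) ∖ int(A) = {87, 88, 89, 90} ∖ {87, 89} = {88, 90}.


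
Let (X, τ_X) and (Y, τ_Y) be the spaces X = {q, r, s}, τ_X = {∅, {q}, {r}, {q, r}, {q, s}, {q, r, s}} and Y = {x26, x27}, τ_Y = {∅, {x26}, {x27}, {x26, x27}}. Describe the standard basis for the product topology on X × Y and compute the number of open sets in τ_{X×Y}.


Basis B = {∅ × ∅, {q} × {x26}, {q} × {x27}, {r} × {x26}, {r} × {x27}, {q} × {x26, x27}, {q, r} × {x26}, {q, s} × {x26}, {q, r} × {x27}, {q, s} × {x27}, {r} × {x26, x27}, {q, r, s} × {x26}, {q, r, s} × {x27}, {q, r} × {x26, x27}, {q, s} × {x26, x27}, {q, r, s} × {x26, x27}}; |τ_{X×Y}| = 36.

Enumerate products U × V with U ∈ τ_X, V ∈ τ_Y (deduplicated):
  ∅ × ∅ = {} (∅)
  {q} × {x26} = {(q,x26)}
  {q} × {x27} = {(q,x27)}
  {r} × {x26} = {(r,x26)}
  {r} × {x27} = {(r,x27)}
  {q} × {x26, x27} = {(q,x26), (q,x27)}
  {q, r} × {x26} = {(q,x26), (r,x26)}
  {q, s} × {x26} = {(q,x26), (s,x26)}
  {q, r} × {x27} = {(q,x27), (r,x27)}
  {q, s} × {x27} = {(q,x27), (s,x27)}
  {r} × {x26, x27} = {(r,x26), (r,x27)}
  {q, r, s} × {x26} = {(q,x26), (r,x26), (s,x26)}
  {q, r, s} × {x27} = {(q,x27), (r,x27), (s,x27)}
  {q, r} × {x26, x27} = {(q,x26), (q,x27), (r,x26), (r,x27)}
  {q, s} × {x26, x27} = {(q,x26), (q,x27), (s,x26), (s,x27)}
  {q, r, s} × {x26, x27} = {(q,x26), (q,x27), (r,x26), (r,x27), (s,x26), (s,x27)}
These 16 distinct sets form the basis B.
Close under arbitrary unions to get τ_{X×Y}; counting gives |τ_{X×Y}| = 36.


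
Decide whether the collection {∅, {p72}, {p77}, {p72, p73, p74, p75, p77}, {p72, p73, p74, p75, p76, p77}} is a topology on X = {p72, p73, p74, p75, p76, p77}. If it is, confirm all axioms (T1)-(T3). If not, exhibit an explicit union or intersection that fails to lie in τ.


τ is NOT a topology on X.

Axiom (T1): ∅ ∈ τ? Yes; X ∈ τ? Yes.
Axiom (T2/T3): check pairwise unions and intersections of members of τ.
Counterexample for (T2): {p72} ∪ {p77} = {p72, p77} ∉ τ. Therefore τ is NOT a topology.


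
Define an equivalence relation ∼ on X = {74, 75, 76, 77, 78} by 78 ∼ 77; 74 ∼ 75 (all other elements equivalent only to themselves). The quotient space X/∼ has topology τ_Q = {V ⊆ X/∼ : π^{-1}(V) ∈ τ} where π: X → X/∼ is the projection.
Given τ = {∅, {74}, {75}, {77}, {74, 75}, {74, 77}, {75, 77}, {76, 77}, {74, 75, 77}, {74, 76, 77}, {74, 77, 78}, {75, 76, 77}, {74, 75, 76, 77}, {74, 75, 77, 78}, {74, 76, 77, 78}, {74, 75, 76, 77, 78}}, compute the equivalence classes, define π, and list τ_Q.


X/∼ = {[74=75], [76], [77=78]}; |τ_Q| = 4.

Equivalence classes: [74=75], [76], [77=78].
Quotient map π: X → X/∼ sends 74 ↦ [74=75], 75 ↦ [74=75], 76 ↦ [76], 77 ↦ [77=78], 78 ↦ [77=78].
For each subset V ⊆ X/∼, compute π^{-1}(V) ⊆ X and check whether π^{-1}(V) ∈ τ. V is open in τ_Q iff π^{-1}(V) ∈ τ.
  V = {}: π^{-1}(V) = ∅ ∈ τ ✓.
  V = {[74=75]}: π^{-1}(V) = {74, 75} ∈ τ ✓.
  V = {[76]}: π^{-1}(V) = {76} ∉ τ ✗.
  V = {[74=75], [76]}: π^{-1}(V) = {74, 75, 76} ∉ τ ✗.
  V = {[77=78]}: π^{-1}(V) = {77, 78} ∉ τ ✗.
  V = {[74=75], [77=78]}: π^{-1}(V) = {74, 75, 77, 78} ∈ τ ✓.
  V = {[76], [77=78]}: π^{-1}(V) = {76, 77, 78} ∉ τ ✗.
  V = {[74=75], [76], [77=78]}: π^{-1}(V) = {74, 75, 76, 77, 78} ∈ τ ✓.
Open sets in the quotient: τ_Q = {{}, {[74=75]}, {[74=75], [77=78]}, {[74=75], [76], [77=78]}} (4 elements).


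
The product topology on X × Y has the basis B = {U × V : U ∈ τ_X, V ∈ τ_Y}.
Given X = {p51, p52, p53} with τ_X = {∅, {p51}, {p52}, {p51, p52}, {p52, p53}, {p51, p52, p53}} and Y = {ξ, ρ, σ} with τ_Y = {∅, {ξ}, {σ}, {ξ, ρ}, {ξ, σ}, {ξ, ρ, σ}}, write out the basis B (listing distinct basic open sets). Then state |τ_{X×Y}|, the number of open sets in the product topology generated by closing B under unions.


Basis B = {∅ × ∅, {p51} × {ξ}, {p51} × {σ}, {p52} × {ξ}, {p52} × {σ}, {p51} × {ξ, ρ}, {p51} × {ξ, σ}, {p51, p52} × {ξ}, {p51, p52} × {σ}, {p52} × {ξ, ρ}, {p52} × {ξ, σ}, {p52, p53} × {ξ}, {p52, p53} × {σ}, {p51} × {ξ, ρ, σ}, {p51, p52, p53} × {ξ}, {p51, p52, p53} × {σ}, {p52} × {ξ, ρ, σ}, {p51, p52} × {ξ, ρ}, {p51, p52} × {ξ, σ}, {p52, p53} × {ξ, ρ}, {p52, p53} × {ξ, σ}, {p51, p52} × {ξ, ρ, σ}, {p51, p52, p53} × {ξ, ρ}, {p51, p52, p53} × {ξ, σ}, {p52, p53} × {ξ, ρ, σ}, {p51, p52, p53} × {ξ, ρ, σ}}; |τ_{X×Y}| = 108.

Enumerate products U × V with U ∈ τ_X, V ∈ τ_Y (deduplicated):
  ∅ × ∅ = {} (∅)
  {p51} × {ξ} = {(p51,ξ)}
  {p51} × {σ} = {(p51,σ)}
  {p52} × {ξ} = {(p52,ξ)}
  {p52} × {σ} = {(p52,σ)}
  {p51} × {ξ, ρ} = {(p51,ξ), (p51,ρ)}
  {p51} × {ξ, σ} = {(p51,ξ), (p51,σ)}
  {p51, p52} × {ξ} = {(p51,ξ), (p52,ξ)}
  {p51, p52} × {σ} = {(p51,σ), (p52,σ)}
  {p52} × {ξ, ρ} = {(p52,ξ), (p52,ρ)}
  {p52} × {ξ, σ} = {(p52,ξ), (p52,σ)}
  {p52, p53} × {ξ} = {(p52,ξ), (p53,ξ)}
  {p52, p53} × {σ} = {(p52,σ), (p53,σ)}
  {p51} × {ξ, ρ, σ} = {(p51,ξ), (p51,ρ), (p51,σ)}
  {p51, p52, p53} × {ξ} = {(p51,ξ), (p52,ξ), (p53,ξ)}
  {p51, p52, p53} × {σ} = {(p51,σ), (p52,σ), (p53,σ)}
  {p52} × {ξ, ρ, σ} = {(p52,ξ), (p52,ρ), (p52,σ)}
  {p51, p52} × {ξ, ρ} = {(p51,ξ), (p51,ρ), (p52,ξ), (p52,ρ)}
  {p51, p52} × {ξ, σ} = {(p51,ξ), (p51,σ), (p52,ξ), (p52,σ)}
  {p52, p53} × {ξ, ρ} = {(p52,ξ), (p52,ρ), (p53,ξ), (p53,ρ)}
  {p52, p53} × {ξ, σ} = {(p52,ξ), (p52,σ), (p53,ξ), (p53,σ)}
  {p51, p52} × {ξ, ρ, σ} = {(p51,ξ), (p51,ρ), (p51,σ), (p52,ξ), (p52,ρ), (p52,σ)}
  {p51, p52, p53} × {ξ, ρ} = {(p51,ξ), (p51,ρ), (p52,ξ), (p52,ρ), (p53,ξ), (p53,ρ)}
  {p51, p52, p53} × {ξ, σ} = {(p51,ξ), (p51,σ), (p52,ξ), (p52,σ), (p53,ξ), (p53,σ)}
  {p52, p53} × {ξ, ρ, σ} = {(p52,ξ), (p52,ρ), (p52,σ), (p53,ξ), (p53,ρ), (p53,σ)}
  {p51, p52, p53} × {ξ, ρ, σ} = {(p51,ξ), (p51,ρ), (p51,σ), (p52,ξ), (p52,ρ), (p52,σ), (p53,ξ), (p53,ρ), (p53,σ)}
These 26 distinct sets form the basis B.
Close under arbitrary unions to get τ_{X×Y}; counting gives |τ_{X×Y}| = 108.


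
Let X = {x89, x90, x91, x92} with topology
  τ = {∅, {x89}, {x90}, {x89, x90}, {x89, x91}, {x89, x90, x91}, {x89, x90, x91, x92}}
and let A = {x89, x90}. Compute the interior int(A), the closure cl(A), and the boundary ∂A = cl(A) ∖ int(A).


int(A) = {x89, x90}, cl(A) = {x89, x90, x91, x92}, ∂A = {x91, x92}.

Closed sets in (X, τ) are complements of opens:
  closed(X, τ) = {∅, {x92}, {x90, x92}, {x91, x92}, {x89, x91, x92}, {x90, x91, x92}, {x89, x90, x91, x92}}.
int(A) = ⋃ {U ∈ τ : U ⊆ A}. Opens contained in A: ∅, {x89}, {x90}, {x89, x90}.
Taking the union of these: int(A) = {x89, x90}.
cl(A) = ⋂ {C closed : A ⊆ C}. Closed sets containing A: {x89, x90, x91, x92}.
Intersecting these: cl(A) = {x89, x90, x91, x92}.
∂A = cl(A) ∖ int(A) = {x89, x90, x91, x92} ∖ {x89, x90} = {x91, x92}.


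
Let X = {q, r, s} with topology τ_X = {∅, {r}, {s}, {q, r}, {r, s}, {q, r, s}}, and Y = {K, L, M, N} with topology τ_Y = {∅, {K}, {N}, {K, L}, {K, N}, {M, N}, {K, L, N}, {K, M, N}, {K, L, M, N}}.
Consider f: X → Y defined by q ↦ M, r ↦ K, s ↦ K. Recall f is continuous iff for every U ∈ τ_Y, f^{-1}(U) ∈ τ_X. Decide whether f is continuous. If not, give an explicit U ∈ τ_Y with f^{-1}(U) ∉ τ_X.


f is NOT continuous.

Compute f^{-1}(U) for each U ∈ τ_Y:
  U = ∅: f^{-1}(U) = ∅ ∈ τ_X ✓.
  U = {K}: f^{-1}(U) = {r, s} ∈ τ_X ✓.
  U = {N}: f^{-1}(U) = ∅ ∈ τ_X ✓.
  U = {K, L}: f^{-1}(U) = {r, s} ∈ τ_X ✓.
  U = {K, N}: f^{-1}(U) = {r, s} ∈ τ_X ✓.
  U = {M, N}: f^{-1}(U) = {q} ∉ τ_X ✗.
  U = {K, L, N}: f^{-1}(U) = {r, s} ∈ τ_X ✓.
  U = {K, M, N}: f^{-1}(U) = {q, r, s} ∈ τ_X ✓.
  U = {K, L, M, N}: f^{-1}(U) = {q, r, s} ∈ τ_X ✓.
Found U = {M, N} with f^{-1}(U) = {q} not in τ_X. Therefore f is NOT continuous.


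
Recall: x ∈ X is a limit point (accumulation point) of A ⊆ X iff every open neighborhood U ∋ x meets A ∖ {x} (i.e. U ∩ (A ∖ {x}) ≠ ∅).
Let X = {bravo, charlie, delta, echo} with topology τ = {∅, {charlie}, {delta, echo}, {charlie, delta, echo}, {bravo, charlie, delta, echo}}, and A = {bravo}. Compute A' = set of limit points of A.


A' = ∅

For each x ∈ X, list the open sets U ∈ τ with x ∈ U, then check whether U ∩ (A ∖ {x}) ≠ ∅ for every such U.
  x = bravo: open {bravo, charlie, delta, echo} ∋ x has {bravo, charlie, delta, echo} ∩ (A ∖ {bravo}) = ∅, so x is NOT a limit point.
  x = charlie: open {charlie} ∋ x has {charlie} ∩ (A ∖ {charlie}) = ∅, so x is NOT a limit point.
  x = delta: open {delta, echo} ∋ x has {delta, echo} ∩ (A ∖ {delta}) = ∅, so x is NOT a limit point.
  x = echo: open {delta, echo} ∋ x has {delta, echo} ∩ (A ∖ {echo}) = ∅, so x is NOT a limit point.
Collecting: A' = ∅.


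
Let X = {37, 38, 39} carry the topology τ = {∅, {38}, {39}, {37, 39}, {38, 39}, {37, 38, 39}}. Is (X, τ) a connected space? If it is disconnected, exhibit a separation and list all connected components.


(X, τ) is disconnected; components = [{38}, {37, 39}].

Find clopen sets (U ∈ τ with X ∖ U ∈ τ):
  U = ∅, X ∖ U = {37, 38, 39} — both open, so U is clopen.
  U = {38}, X ∖ U = {37, 39} — both open, so U is clopen.
  U = {37, 39}, X ∖ U = {38} — both open, so U is clopen.
  U = {37, 38, 39}, X ∖ U = ∅ — both open, so U is clopen.
Nontrivial clopen(s) exist: e.g. {37, 39}. So (X, τ) is disconnected.
Compute connected components by grouping points that agree on all clopens:
  component: {38}
  component: {37, 39}


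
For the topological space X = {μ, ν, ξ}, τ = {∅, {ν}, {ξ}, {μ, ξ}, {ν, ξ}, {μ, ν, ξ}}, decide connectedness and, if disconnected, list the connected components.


(X, τ) is disconnected; components = [{ν}, {μ, ξ}].

Find clopen sets (U ∈ τ with X ∖ U ∈ τ):
  U = ∅, X ∖ U = {μ, ν, ξ} — both open, so U is clopen.
  U = {ν}, X ∖ U = {μ, ξ} — both open, so U is clopen.
  U = {μ, ξ}, X ∖ U = {ν} — both open, so U is clopen.
  U = {μ, ν, ξ}, X ∖ U = ∅ — both open, so U is clopen.
Nontrivial clopen(s) exist: e.g. {μ, ξ}. So (X, τ) is disconnected.
Compute connected components by grouping points that agree on all clopens:
  component: {ν}
  component: {μ, ξ}


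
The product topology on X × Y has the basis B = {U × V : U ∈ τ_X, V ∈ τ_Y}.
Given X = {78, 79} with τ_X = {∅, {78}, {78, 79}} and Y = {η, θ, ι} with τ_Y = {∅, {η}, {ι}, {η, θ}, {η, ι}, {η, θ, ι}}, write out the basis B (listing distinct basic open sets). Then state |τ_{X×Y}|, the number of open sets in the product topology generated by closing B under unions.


Basis B = {∅ × ∅, {78} × {η}, {78} × {ι}, {78} × {η, θ}, {78} × {η, ι}, {78, 79} × {η}, {78, 79} × {ι}, {78} × {η, θ, ι}, {78, 79} × {η, θ}, {78, 79} × {η, ι}, {78, 79} × {η, θ, ι}}; |τ_{X×Y}| = 18.

Enumerate products U × V with U ∈ τ_X, V ∈ τ_Y (deduplicated):
  ∅ × ∅ = {} (∅)
  {78} × {η} = {(78,η)}
  {78} × {ι} = {(78,ι)}
  {78} × {η, θ} = {(78,η), (78,θ)}
  {78} × {η, ι} = {(78,η), (78,ι)}
  {78, 79} × {η} = {(78,η), (79,η)}
  {78, 79} × {ι} = {(78,ι), (79,ι)}
  {78} × {η, θ, ι} = {(78,η), (78,θ), (78,ι)}
  {78, 79} × {η, θ} = {(78,η), (78,θ), (79,η), (79,θ)}
  {78, 79} × {η, ι} = {(78,η), (78,ι), (79,η), (79,ι)}
  {78, 79} × {η, θ, ι} = {(78,η), (78,θ), (78,ι), (79,η), (79,θ), (79,ι)}
These 11 distinct sets form the basis B.
Close under arbitrary unions to get τ_{X×Y}; counting gives |τ_{X×Y}| = 18.


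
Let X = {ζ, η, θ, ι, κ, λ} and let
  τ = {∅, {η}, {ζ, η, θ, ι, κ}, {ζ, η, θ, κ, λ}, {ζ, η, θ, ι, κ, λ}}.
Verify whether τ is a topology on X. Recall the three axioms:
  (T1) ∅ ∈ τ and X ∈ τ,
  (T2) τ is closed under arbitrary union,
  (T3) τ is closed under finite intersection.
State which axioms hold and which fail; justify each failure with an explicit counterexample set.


τ is NOT a topology on X.

Axiom (T1): ∅ ∈ τ? Yes; X ∈ τ? Yes.
Axiom (T2/T3): check pairwise unions and intersections of members of τ.
Counterexample for (T3): {ζ, η, θ, ι, κ} ∩ {ζ, η, θ, κ, λ} = {ζ, η, θ, κ} ∉ τ. Therefore τ is NOT a topology.


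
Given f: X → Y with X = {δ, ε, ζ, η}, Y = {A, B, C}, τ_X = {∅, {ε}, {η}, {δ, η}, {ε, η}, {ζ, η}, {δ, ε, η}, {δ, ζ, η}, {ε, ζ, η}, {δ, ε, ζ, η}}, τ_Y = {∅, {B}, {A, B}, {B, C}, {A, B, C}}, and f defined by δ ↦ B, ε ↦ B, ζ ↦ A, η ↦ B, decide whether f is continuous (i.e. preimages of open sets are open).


f IS continuous.

Compute f^{-1}(U) for each U ∈ τ_Y:
  U = ∅: f^{-1}(U) = ∅ ∈ τ_X ✓.
  U = {B}: f^{-1}(U) = {δ, ε, η} ∈ τ_X ✓.
  U = {A, B}: f^{-1}(U) = {δ, ε, ζ, η} ∈ τ_X ✓.
  U = {B, C}: f^{-1}(U) = {δ, ε, η} ∈ τ_X ✓.
  U = {A, B, C}: f^{-1}(U) = {δ, ε, ζ, η} ∈ τ_X ✓.
Every preimage lies in τ_X, so f IS continuous.


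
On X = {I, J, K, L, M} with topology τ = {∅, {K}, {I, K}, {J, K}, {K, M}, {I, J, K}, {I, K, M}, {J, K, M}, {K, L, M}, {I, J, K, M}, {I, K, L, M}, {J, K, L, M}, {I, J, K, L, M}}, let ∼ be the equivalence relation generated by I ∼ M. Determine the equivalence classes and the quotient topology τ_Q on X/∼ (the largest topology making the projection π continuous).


X/∼ = {[I=M], [J], [K], [L]}; |τ_Q| = 7.

Equivalence classes: [I=M], [J], [K], [L].
Quotient map π: X → X/∼ sends I ↦ [I=M], J ↦ [J], K ↦ [K], L ↦ [L], M ↦ [I=M].
For each subset V ⊆ X/∼, compute π^{-1}(V) ⊆ X and check whether π^{-1}(V) ∈ τ. V is open in τ_Q iff π^{-1}(V) ∈ τ.
  V = {}: π^{-1}(V) = ∅ ∈ τ ✓.
  V = {[I=M]}: π^{-1}(V) = {I, M} ∉ τ ✗.
  V = {[J]}: π^{-1}(V) = {J} ∉ τ ✗.
  V = {[I=M], [J]}: π^{-1}(V) = {I, J, M} ∉ τ ✗.
  V = {[K]}: π^{-1}(V) = {K} ∈ τ ✓.
  V = {[I=M], [K]}: π^{-1}(V) = {I, K, M} ∈ τ ✓.
  V = {[J], [K]}: π^{-1}(V) = {J, K} ∈ τ ✓.
  V = {[I=M], [J], [K]}: π^{-1}(V) = {I, J, K, M} ∈ τ ✓.
  V = {[L]}: π^{-1}(V) = {L} ∉ τ ✗.
  V = {[I=M], [L]}: π^{-1}(V) = {I, L, M} ∉ τ ✗.
  V = {[J], [L]}: π^{-1}(V) = {J, L} ∉ τ ✗.
  V = {[I=M], [J], [L]}: π^{-1}(V) = {I, J, L, M} ∉ τ ✗.
  V = {[K], [L]}: π^{-1}(V) = {K, L} ∉ τ ✗.
  V = {[I=M], [K], [L]}: π^{-1}(V) = {I, K, L, M} ∈ τ ✓.
  V = {[J], [K], [L]}: π^{-1}(V) = {J, K, L} ∉ τ ✗.
  V = {[I=M], [J], [K], [L]}: π^{-1}(V) = {I, J, K, L, M} ∈ τ ✓.
Open sets in the quotient: τ_Q = {{}, {[K]}, {[I=M], [K]}, {[J], [K]}, {[I=M], [J], [K]}, {[I=M], [K], [L]}, {[I=M], [J], [K], [L]}} (7 elements).
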